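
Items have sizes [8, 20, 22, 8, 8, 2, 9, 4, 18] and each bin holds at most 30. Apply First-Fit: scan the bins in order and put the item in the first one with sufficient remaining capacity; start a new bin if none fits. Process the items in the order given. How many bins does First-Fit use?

8 → bin 1 (remaining 22)
20 → bin 1 (remaining 2)
22 → bin 2 (remaining 8)
8 → bin 2 (remaining 0)
8 → bin 3 (remaining 22)
2 → bin 1 (remaining 0)
9 → bin 3 (remaining 13)
4 → bin 3 (remaining 9)
18 → bin 4 (remaining 12)
Final bins: [8,20,2] [22,8] [8,9,4] [18].

4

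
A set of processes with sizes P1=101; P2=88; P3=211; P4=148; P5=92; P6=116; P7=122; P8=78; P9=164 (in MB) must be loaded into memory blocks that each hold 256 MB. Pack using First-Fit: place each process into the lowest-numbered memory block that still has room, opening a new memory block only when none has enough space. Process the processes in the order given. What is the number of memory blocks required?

P1 (101 MB) → memory block 1 (remaining 155 MB)
P2 (88 MB) → memory block 1 (remaining 67 MB)
P3 (211 MB) → memory block 2 (remaining 45 MB)
P4 (148 MB) → memory block 3 (remaining 108 MB)
P5 (92 MB) → memory block 3 (remaining 16 MB)
P6 (116 MB) → memory block 4 (remaining 140 MB)
P7 (122 MB) → memory block 4 (remaining 18 MB)
P8 (78 MB) → memory block 5 (remaining 178 MB)
P9 (164 MB) → memory block 5 (remaining 14 MB)
Final memory blocks: [101,88] [211] [148,92] [116,122] [78,164].

5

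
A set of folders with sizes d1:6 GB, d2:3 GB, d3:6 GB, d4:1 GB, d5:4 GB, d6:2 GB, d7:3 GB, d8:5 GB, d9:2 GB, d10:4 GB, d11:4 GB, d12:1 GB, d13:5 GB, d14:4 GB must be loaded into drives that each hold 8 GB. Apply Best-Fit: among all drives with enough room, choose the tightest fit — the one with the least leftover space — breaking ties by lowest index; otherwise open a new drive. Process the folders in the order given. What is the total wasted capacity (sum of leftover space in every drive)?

6

d1 (6 GB) → drive 1 (remaining 2 GB)
d2 (3 GB) → drive 2 (remaining 5 GB)
d3 (6 GB) → drive 3 (remaining 2 GB)
d4 (1 GB) → drive 1 (remaining 1 GB)
d5 (4 GB) → drive 2 (remaining 1 GB)
d6 (2 GB) → drive 3 (remaining 0 GB)
d7 (3 GB) → drive 4 (remaining 5 GB)
d8 (5 GB) → drive 4 (remaining 0 GB)
d9 (2 GB) → drive 5 (remaining 6 GB)
d10 (4 GB) → drive 5 (remaining 2 GB)
d11 (4 GB) → drive 6 (remaining 4 GB)
d12 (1 GB) → drive 1 (remaining 0 GB)
d13 (5 GB) → drive 7 (remaining 3 GB)
d14 (4 GB) → drive 6 (remaining 0 GB)
7 drives × 8 GB = 56 GB; used 50 GB; unused 6 GB.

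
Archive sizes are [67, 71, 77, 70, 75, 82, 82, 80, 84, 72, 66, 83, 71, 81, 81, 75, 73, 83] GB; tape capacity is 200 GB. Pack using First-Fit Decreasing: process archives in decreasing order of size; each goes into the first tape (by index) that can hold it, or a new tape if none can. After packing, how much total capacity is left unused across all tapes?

427

Sorted descending: 84, 83, 83, 82, 82, 81, 81, 80, 77, 75, 75, 73, 72, 71, 71, 70, 67, 66.
84 GB → tape 1 (remaining 116 GB)
83 GB → tape 1 (remaining 33 GB)
83 GB → tape 2 (remaining 117 GB)
82 GB → tape 2 (remaining 35 GB)
82 GB → tape 3 (remaining 118 GB)
81 GB → tape 3 (remaining 37 GB)
81 GB → tape 4 (remaining 119 GB)
80 GB → tape 4 (remaining 39 GB)
77 GB → tape 5 (remaining 123 GB)
75 GB → tape 5 (remaining 48 GB)
75 GB → tape 6 (remaining 125 GB)
73 GB → tape 6 (remaining 52 GB)
72 GB → tape 7 (remaining 128 GB)
71 GB → tape 7 (remaining 57 GB)
71 GB → tape 8 (remaining 129 GB)
70 GB → tape 8 (remaining 59 GB)
67 GB → tape 9 (remaining 133 GB)
66 GB → tape 9 (remaining 67 GB)
9 tapes × 200 GB = 1800 GB; used 1373 GB; unused 427 GB.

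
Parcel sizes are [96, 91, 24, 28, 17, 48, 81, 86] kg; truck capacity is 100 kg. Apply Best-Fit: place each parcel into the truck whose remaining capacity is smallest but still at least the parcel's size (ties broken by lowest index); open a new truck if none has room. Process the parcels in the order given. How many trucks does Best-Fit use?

6 trucks

Put 96 kg in truck 1; 4 kg remain.
Put 91 kg in truck 2; 9 kg remain.
Put 24 kg in truck 3; 76 kg remain.
Put 28 kg in truck 3; 48 kg remain.
Put 17 kg in truck 3; 31 kg remain.
Put 48 kg in truck 4; 52 kg remain.
Put 81 kg in truck 5; 19 kg remain.
Put 86 kg in truck 6; 14 kg remain.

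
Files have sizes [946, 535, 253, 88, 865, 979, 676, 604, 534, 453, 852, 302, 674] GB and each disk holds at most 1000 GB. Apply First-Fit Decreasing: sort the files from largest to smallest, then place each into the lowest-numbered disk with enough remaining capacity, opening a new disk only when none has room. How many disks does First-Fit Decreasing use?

Sorted descending: 979, 946, 865, 852, 676, 674, 604, 535, 534, 453, 302, 253, 88.
979 GB → disk 1 (remaining 21 GB)
946 GB → disk 2 (remaining 54 GB)
865 GB → disk 3 (remaining 135 GB)
852 GB → disk 4 (remaining 148 GB)
676 GB → disk 5 (remaining 324 GB)
674 GB → disk 6 (remaining 326 GB)
604 GB → disk 7 (remaining 396 GB)
535 GB → disk 8 (remaining 465 GB)
534 GB → disk 9 (remaining 466 GB)
453 GB → disk 8 (remaining 12 GB)
302 GB → disk 5 (remaining 22 GB)
253 GB → disk 6 (remaining 73 GB)
88 GB → disk 3 (remaining 47 GB)

9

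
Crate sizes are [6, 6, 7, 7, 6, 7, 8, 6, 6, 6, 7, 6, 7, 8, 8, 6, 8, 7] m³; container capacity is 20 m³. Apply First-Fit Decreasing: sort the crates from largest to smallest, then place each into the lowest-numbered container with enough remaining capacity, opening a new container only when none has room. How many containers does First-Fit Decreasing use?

7

Sorted descending: 8, 8, 8, 8, 7, 7, 7, 7, 7, 7, 6, 6, 6, 6, 6, 6, 6, 6.
container 1: place 8 m³, 12 m³ left
container 1: place 8 m³, 4 m³ left
container 2: place 8 m³, 12 m³ left
container 2: place 8 m³, 4 m³ left
container 3: place 7 m³, 13 m³ left
container 3: place 7 m³, 6 m³ left
container 4: place 7 m³, 13 m³ left
container 4: place 7 m³, 6 m³ left
container 5: place 7 m³, 13 m³ left
container 5: place 7 m³, 6 m³ left
container 3: place 6 m³, 0 m³ left
container 4: place 6 m³, 0 m³ left
container 5: place 6 m³, 0 m³ left
container 6: place 6 m³, 14 m³ left
container 6: place 6 m³, 8 m³ left
container 6: place 6 m³, 2 m³ left
container 7: place 6 m³, 14 m³ left
container 7: place 6 m³, 8 m³ left
Final containers: [8,8] [8,8] [7,7,6] [7,7,6] [7,7,6] [6,6,6] [6,6].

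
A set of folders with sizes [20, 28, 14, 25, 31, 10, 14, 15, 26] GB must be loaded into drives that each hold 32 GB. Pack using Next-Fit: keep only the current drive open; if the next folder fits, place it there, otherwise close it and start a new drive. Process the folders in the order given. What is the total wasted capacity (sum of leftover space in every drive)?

20 GB → drive 1 (remaining 12 GB)
28 GB → drive 2 (remaining 4 GB)
14 GB → drive 3 (remaining 18 GB)
25 GB → drive 4 (remaining 7 GB)
31 GB → drive 5 (remaining 1 GB)
10 GB → drive 6 (remaining 22 GB)
14 GB → drive 6 (remaining 8 GB)
15 GB → drive 7 (remaining 17 GB)
26 GB → drive 8 (remaining 6 GB)
8 drives × 32 GB = 256 GB; used 183 GB; unused 73 GB.

73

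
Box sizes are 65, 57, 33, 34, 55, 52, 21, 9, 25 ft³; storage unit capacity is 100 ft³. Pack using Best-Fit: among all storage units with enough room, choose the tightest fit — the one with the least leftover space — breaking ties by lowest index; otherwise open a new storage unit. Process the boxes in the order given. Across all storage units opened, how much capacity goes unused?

Put 65 ft³ in storage unit 1; 35 ft³ remain.
Put 57 ft³ in storage unit 2; 43 ft³ remain.
Put 33 ft³ in storage unit 1; 2 ft³ remain.
Put 34 ft³ in storage unit 2; 9 ft³ remain.
Put 55 ft³ in storage unit 3; 45 ft³ remain.
Put 52 ft³ in storage unit 4; 48 ft³ remain.
Put 21 ft³ in storage unit 3; 24 ft³ remain.
Put 9 ft³ in storage unit 2; 0 ft³ remain.
Put 25 ft³ in storage unit 4; 23 ft³ remain.
4 storage units × 100 ft³ = 400 ft³; used 351 ft³; unused 49 ft³.

49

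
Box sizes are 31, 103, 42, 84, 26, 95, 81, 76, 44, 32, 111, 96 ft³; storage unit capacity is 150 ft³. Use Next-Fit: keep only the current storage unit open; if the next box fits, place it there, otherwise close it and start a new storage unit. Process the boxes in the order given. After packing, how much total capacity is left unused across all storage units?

31 ft³ → storage unit 1 (remaining 119 ft³)
103 ft³ → storage unit 1 (remaining 16 ft³)
42 ft³ → storage unit 2 (remaining 108 ft³)
84 ft³ → storage unit 2 (remaining 24 ft³)
26 ft³ → storage unit 3 (remaining 124 ft³)
95 ft³ → storage unit 3 (remaining 29 ft³)
81 ft³ → storage unit 4 (remaining 69 ft³)
76 ft³ → storage unit 5 (remaining 74 ft³)
44 ft³ → storage unit 5 (remaining 30 ft³)
32 ft³ → storage unit 6 (remaining 118 ft³)
111 ft³ → storage unit 6 (remaining 7 ft³)
96 ft³ → storage unit 7 (remaining 54 ft³)
7 storage units × 150 ft³ = 1050 ft³; used 821 ft³; unused 229 ft³.

229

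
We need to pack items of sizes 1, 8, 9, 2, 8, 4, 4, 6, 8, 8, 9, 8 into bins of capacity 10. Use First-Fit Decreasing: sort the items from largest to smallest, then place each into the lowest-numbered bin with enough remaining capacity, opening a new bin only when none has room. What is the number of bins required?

9

Sorted descending: 9, 9, 8, 8, 8, 8, 8, 6, 4, 4, 2, 1.
Put 9 in bin 1; 1 remain.
Put 9 in bin 2; 1 remain.
Put 8 in bin 3; 2 remain.
Put 8 in bin 4; 2 remain.
Put 8 in bin 5; 2 remain.
Put 8 in bin 6; 2 remain.
Put 8 in bin 7; 2 remain.
Put 6 in bin 8; 4 remain.
Put 4 in bin 8; 0 remain.
Put 4 in bin 9; 6 remain.
Put 2 in bin 3; 0 remain.
Put 1 in bin 1; 0 remain.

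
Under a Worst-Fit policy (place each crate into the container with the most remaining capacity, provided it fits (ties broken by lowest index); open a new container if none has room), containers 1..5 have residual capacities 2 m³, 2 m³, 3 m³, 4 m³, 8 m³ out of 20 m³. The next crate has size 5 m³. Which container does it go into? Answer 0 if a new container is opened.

5

Containers with room: container 5 (8 m³).
Most room is container 5 with 8 m³ free.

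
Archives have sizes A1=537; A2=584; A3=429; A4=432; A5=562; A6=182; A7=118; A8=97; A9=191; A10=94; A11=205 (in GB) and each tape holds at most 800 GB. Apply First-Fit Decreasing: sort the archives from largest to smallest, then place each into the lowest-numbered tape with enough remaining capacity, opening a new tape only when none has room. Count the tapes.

5

Sorted descending: 584, 562, 537, 432, 429, 205, 191, 182, 118, 97, 94.
tape 1: place 584 GB, 216 GB left
tape 2: place 562 GB, 238 GB left
tape 3: place 537 GB, 263 GB left
tape 4: place 432 GB, 368 GB left
tape 5: place 429 GB, 371 GB left
tape 1: place 205 GB, 11 GB left
tape 2: place 191 GB, 47 GB left
tape 3: place 182 GB, 81 GB left
tape 4: place 118 GB, 250 GB left
tape 4: place 97 GB, 153 GB left
tape 4: place 94 GB, 59 GB left
Final tapes: [584,205] [562,191] [537,182] [432,118,97,94] [429].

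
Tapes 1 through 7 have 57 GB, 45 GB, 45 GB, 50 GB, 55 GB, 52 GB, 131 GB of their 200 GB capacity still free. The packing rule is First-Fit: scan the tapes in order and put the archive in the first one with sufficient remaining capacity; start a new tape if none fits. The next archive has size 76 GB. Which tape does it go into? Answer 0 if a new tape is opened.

Tapes with room: tape 7 (131 GB).
The first with room is tape 7.

7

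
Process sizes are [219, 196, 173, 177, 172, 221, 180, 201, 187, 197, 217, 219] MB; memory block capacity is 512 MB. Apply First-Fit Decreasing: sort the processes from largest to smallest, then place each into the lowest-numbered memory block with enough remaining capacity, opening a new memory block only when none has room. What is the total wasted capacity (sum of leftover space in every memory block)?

713

Sorted descending: 221, 219, 219, 217, 201, 197, 196, 187, 180, 177, 173, 172.
memory block 1: place 221 MB, 291 MB left
memory block 1: place 219 MB, 72 MB left
memory block 2: place 219 MB, 293 MB left
memory block 2: place 217 MB, 76 MB left
memory block 3: place 201 MB, 311 MB left
memory block 3: place 197 MB, 114 MB left
memory block 4: place 196 MB, 316 MB left
memory block 4: place 187 MB, 129 MB left
memory block 5: place 180 MB, 332 MB left
memory block 5: place 177 MB, 155 MB left
memory block 6: place 173 MB, 339 MB left
memory block 6: place 172 MB, 167 MB left
6 memory blocks × 512 MB = 3072 MB; used 2359 MB; unused 713 MB.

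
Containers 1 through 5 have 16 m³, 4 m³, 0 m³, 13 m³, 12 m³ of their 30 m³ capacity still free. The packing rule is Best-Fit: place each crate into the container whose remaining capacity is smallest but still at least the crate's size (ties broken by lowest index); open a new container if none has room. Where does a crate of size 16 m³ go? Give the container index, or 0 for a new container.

Containers with room: container 1 (16 m³).
Tightest fit is container 1 with 16 m³ free.

1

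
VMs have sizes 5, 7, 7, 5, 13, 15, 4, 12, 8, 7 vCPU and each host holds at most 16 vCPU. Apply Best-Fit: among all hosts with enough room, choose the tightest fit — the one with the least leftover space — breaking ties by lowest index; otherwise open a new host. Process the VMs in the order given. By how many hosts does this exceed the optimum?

Best-Fit: [5,7,4] [7,5] [13] [15] [12] [8,7] → 6 hosts.
Total size 83 vCPU; any packing needs at least ⌈83/16⌉ = 6 hosts.
So 6 is already optimal.

0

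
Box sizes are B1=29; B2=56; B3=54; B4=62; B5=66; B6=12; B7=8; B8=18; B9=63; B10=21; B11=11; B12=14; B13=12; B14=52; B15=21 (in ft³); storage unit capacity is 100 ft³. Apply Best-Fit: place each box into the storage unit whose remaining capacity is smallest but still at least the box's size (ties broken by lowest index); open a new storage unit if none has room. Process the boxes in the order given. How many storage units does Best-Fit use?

Put B1 (29 ft³) in storage unit 1; 71 ft³ remain.
Put B2 (56 ft³) in storage unit 1; 15 ft³ remain.
Put B3 (54 ft³) in storage unit 2; 46 ft³ remain.
Put B4 (62 ft³) in storage unit 3; 38 ft³ remain.
Put B5 (66 ft³) in storage unit 4; 34 ft³ remain.
Put B6 (12 ft³) in storage unit 1; 3 ft³ remain.
Put B7 (8 ft³) in storage unit 4; 26 ft³ remain.
Put B8 (18 ft³) in storage unit 4; 8 ft³ remain.
Put B9 (63 ft³) in storage unit 5; 37 ft³ remain.
Put B10 (21 ft³) in storage unit 5; 16 ft³ remain.
Put B11 (11 ft³) in storage unit 5; 5 ft³ remain.
Put B12 (14 ft³) in storage unit 3; 24 ft³ remain.
Put B13 (12 ft³) in storage unit 3; 12 ft³ remain.
Put B14 (52 ft³) in storage unit 6; 48 ft³ remain.
Put B15 (21 ft³) in storage unit 2; 25 ft³ remain.
Final storage units: [29,56,12] [54,21] [62,14,12] [66,8,18] [63,21,11] [52].

6 storage units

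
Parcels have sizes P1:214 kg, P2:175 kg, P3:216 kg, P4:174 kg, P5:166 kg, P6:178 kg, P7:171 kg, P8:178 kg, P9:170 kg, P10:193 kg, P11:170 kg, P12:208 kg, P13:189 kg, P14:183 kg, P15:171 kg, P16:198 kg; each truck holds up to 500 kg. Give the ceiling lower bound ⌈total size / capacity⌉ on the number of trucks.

6 trucks

Total size = 214 + 175 + 216 + 174 + 166 + 178 + 171 + 178 + 170 + 193 + 170 + 208 + 189 + 183 + 171 + 198 = 2954 kg.
⌈2954 / 500⌉ = 6.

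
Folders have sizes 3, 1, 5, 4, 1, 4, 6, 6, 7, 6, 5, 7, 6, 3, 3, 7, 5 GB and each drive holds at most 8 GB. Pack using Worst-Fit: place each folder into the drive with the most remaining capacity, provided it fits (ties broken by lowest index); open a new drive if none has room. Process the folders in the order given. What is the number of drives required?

Put 3 GB in drive 1; 5 GB remain.
Put 1 GB in drive 1; 4 GB remain.
Put 5 GB in drive 2; 3 GB remain.
Put 4 GB in drive 1; 0 GB remain.
Put 1 GB in drive 2; 2 GB remain.
Put 4 GB in drive 3; 4 GB remain.
Put 6 GB in drive 4; 2 GB remain.
Put 6 GB in drive 5; 2 GB remain.
Put 7 GB in drive 6; 1 GB remain.
Put 6 GB in drive 7; 2 GB remain.
Put 5 GB in drive 8; 3 GB remain.
Put 7 GB in drive 9; 1 GB remain.
Put 6 GB in drive 10; 2 GB remain.
Put 3 GB in drive 3; 1 GB remain.
Put 3 GB in drive 8; 0 GB remain.
Put 7 GB in drive 11; 1 GB remain.
Put 5 GB in drive 12; 3 GB remain.
Final drives: [3,1,4] [5,1] [4,3] [6] [6] [7] [6] [5,3] [7] [6] [7] [5].

12 drives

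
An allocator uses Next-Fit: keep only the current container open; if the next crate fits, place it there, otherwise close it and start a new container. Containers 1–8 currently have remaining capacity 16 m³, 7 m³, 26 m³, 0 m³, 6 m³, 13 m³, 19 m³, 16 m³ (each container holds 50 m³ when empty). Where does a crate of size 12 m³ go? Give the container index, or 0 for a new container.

Next-Fit only looks at container 8, which has 16 m³ free.
12 m³ fits there.

8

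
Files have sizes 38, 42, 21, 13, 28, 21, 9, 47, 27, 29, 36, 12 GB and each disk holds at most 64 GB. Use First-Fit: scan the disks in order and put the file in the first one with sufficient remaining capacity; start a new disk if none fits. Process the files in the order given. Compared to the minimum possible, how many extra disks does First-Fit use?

First-Fit: [38,21] [42,13,9] [28,21,12] [47] [27,29] [36] → 6 disks.
Total size 323 GB; any packing needs at least ⌈323/64⌉ = 6 disks.
So 6 is already optimal.

0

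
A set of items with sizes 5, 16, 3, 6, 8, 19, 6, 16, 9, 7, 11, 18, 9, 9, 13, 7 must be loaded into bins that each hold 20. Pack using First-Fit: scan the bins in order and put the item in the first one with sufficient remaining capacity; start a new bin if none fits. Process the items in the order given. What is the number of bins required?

9

5 → bin 1 (remaining 15)
16 → bin 2 (remaining 4)
3 → bin 1 (remaining 12)
6 → bin 1 (remaining 6)
8 → bin 3 (remaining 12)
19 → bin 4 (remaining 1)
6 → bin 1 (remaining 0)
16 → bin 5 (remaining 4)
9 → bin 3 (remaining 3)
7 → bin 6 (remaining 13)
11 → bin 6 (remaining 2)
18 → bin 7 (remaining 2)
9 → bin 8 (remaining 11)
9 → bin 8 (remaining 2)
13 → bin 9 (remaining 7)
7 → bin 9 (remaining 0)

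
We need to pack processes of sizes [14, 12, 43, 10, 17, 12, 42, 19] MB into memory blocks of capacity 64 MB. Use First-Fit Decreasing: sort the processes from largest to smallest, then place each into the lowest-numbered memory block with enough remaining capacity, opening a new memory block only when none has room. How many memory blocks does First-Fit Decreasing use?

Sorted descending: 43, 42, 19, 17, 14, 12, 12, 10.
43 MB → memory block 1 (remaining 21 MB)
42 MB → memory block 2 (remaining 22 MB)
19 MB → memory block 1 (remaining 2 MB)
17 MB → memory block 2 (remaining 5 MB)
14 MB → memory block 3 (remaining 50 MB)
12 MB → memory block 3 (remaining 38 MB)
12 MB → memory block 3 (remaining 26 MB)
10 MB → memory block 3 (remaining 16 MB)

3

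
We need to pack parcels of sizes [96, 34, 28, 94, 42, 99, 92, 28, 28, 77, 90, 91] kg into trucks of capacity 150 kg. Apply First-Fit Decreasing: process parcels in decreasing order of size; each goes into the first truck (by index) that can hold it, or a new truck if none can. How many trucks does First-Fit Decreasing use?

Sorted descending: 99, 96, 94, 92, 91, 90, 77, 42, 34, 28, 28, 28.
Put 99 kg in truck 1; 51 kg remain.
Put 96 kg in truck 2; 54 kg remain.
Put 94 kg in truck 3; 56 kg remain.
Put 92 kg in truck 4; 58 kg remain.
Put 91 kg in truck 5; 59 kg remain.
Put 90 kg in truck 6; 60 kg remain.
Put 77 kg in truck 7; 73 kg remain.
Put 42 kg in truck 1; 9 kg remain.
Put 34 kg in truck 2; 20 kg remain.
Put 28 kg in truck 3; 28 kg remain.
Put 28 kg in truck 3; 0 kg remain.
Put 28 kg in truck 4; 30 kg remain.

7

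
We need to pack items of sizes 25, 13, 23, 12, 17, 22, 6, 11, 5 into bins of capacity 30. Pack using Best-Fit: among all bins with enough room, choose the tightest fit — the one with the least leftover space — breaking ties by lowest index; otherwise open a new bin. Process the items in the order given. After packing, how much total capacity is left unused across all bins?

25 → bin 1 (remaining 5)
13 → bin 2 (remaining 17)
23 → bin 3 (remaining 7)
12 → bin 2 (remaining 5)
17 → bin 4 (remaining 13)
22 → bin 5 (remaining 8)
6 → bin 3 (remaining 1)
11 → bin 4 (remaining 2)
5 → bin 1 (remaining 0)
5 bins × 30 = 150; used 134; unused 16.

16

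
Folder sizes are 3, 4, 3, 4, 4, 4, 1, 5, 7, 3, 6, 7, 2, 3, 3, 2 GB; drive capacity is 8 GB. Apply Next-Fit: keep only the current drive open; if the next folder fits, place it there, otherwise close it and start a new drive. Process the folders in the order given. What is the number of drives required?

10

3 GB → drive 1 (remaining 5 GB)
4 GB → drive 1 (remaining 1 GB)
3 GB → drive 2 (remaining 5 GB)
4 GB → drive 2 (remaining 1 GB)
4 GB → drive 3 (remaining 4 GB)
4 GB → drive 3 (remaining 0 GB)
1 GB → drive 4 (remaining 7 GB)
5 GB → drive 4 (remaining 2 GB)
7 GB → drive 5 (remaining 1 GB)
3 GB → drive 6 (remaining 5 GB)
6 GB → drive 7 (remaining 2 GB)
7 GB → drive 8 (remaining 1 GB)
2 GB → drive 9 (remaining 6 GB)
3 GB → drive 9 (remaining 3 GB)
3 GB → drive 9 (remaining 0 GB)
2 GB → drive 10 (remaining 6 GB)
Final drives: [3,4] [3,4] [4,4] [1,5] [7] [3] [6] [7] [2,3,3] [2].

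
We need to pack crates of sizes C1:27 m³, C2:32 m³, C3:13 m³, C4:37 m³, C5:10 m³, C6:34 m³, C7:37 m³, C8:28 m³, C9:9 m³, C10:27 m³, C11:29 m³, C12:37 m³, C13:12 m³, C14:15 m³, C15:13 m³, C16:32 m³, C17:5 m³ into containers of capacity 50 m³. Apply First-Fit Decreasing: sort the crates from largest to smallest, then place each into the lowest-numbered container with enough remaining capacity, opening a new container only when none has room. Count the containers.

Sorted descending: 37, 37, 37, 34, 32, 32, 29, 28, 27, 27, 15, 13, 13, 12, 10, 9, 5.
37 m³ → container 1 (remaining 13 m³)
37 m³ → container 2 (remaining 13 m³)
37 m³ → container 3 (remaining 13 m³)
34 m³ → container 4 (remaining 16 m³)
32 m³ → container 5 (remaining 18 m³)
32 m³ → container 6 (remaining 18 m³)
29 m³ → container 7 (remaining 21 m³)
28 m³ → container 8 (remaining 22 m³)
27 m³ → container 9 (remaining 23 m³)
27 m³ → container 10 (remaining 23 m³)
15 m³ → container 4 (remaining 1 m³)
13 m³ → container 1 (remaining 0 m³)
13 m³ → container 2 (remaining 0 m³)
12 m³ → container 3 (remaining 1 m³)
10 m³ → container 5 (remaining 8 m³)
9 m³ → container 6 (remaining 9 m³)
5 m³ → container 5 (remaining 3 m³)

10 containers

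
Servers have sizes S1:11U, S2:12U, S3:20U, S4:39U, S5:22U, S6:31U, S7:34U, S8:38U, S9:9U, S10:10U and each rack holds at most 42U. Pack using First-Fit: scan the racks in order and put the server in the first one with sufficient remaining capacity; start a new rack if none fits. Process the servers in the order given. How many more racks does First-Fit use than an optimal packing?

First-Fit: [11,12,9,10] [20,22] [39] [31] [34] [38] → 6 racks.
Total size 226U; any packing needs at least ⌈226/42⌉ = 6 racks.
So 6 is already optimal.

0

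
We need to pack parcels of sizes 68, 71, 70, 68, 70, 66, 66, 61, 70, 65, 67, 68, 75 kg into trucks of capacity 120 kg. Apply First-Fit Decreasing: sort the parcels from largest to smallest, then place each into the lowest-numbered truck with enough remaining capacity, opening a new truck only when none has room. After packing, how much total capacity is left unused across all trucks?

675

Sorted descending: 75, 71, 70, 70, 70, 68, 68, 68, 67, 66, 66, 65, 61.
Put 75 kg in truck 1; 45 kg remain.
Put 71 kg in truck 2; 49 kg remain.
Put 70 kg in truck 3; 50 kg remain.
Put 70 kg in truck 4; 50 kg remain.
Put 70 kg in truck 5; 50 kg remain.
Put 68 kg in truck 6; 52 kg remain.
Put 68 kg in truck 7; 52 kg remain.
Put 68 kg in truck 8; 52 kg remain.
Put 67 kg in truck 9; 53 kg remain.
Put 66 kg in truck 10; 54 kg remain.
Put 66 kg in truck 11; 54 kg remain.
Put 65 kg in truck 12; 55 kg remain.
Put 61 kg in truck 13; 59 kg remain.
13 trucks × 120 kg = 1560 kg; used 885 kg; unused 675 kg.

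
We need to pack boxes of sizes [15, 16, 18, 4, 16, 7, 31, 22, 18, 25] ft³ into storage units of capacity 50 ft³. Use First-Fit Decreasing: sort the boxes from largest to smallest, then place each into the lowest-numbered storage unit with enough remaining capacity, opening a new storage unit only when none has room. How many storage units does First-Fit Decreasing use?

Sorted descending: 31, 25, 22, 18, 18, 16, 16, 15, 7, 4.
31 ft³ → storage unit 1 (remaining 19 ft³)
25 ft³ → storage unit 2 (remaining 25 ft³)
22 ft³ → storage unit 2 (remaining 3 ft³)
18 ft³ → storage unit 1 (remaining 1 ft³)
18 ft³ → storage unit 3 (remaining 32 ft³)
16 ft³ → storage unit 3 (remaining 16 ft³)
16 ft³ → storage unit 3 (remaining 0 ft³)
15 ft³ → storage unit 4 (remaining 35 ft³)
7 ft³ → storage unit 4 (remaining 28 ft³)
4 ft³ → storage unit 4 (remaining 24 ft³)

4 storage units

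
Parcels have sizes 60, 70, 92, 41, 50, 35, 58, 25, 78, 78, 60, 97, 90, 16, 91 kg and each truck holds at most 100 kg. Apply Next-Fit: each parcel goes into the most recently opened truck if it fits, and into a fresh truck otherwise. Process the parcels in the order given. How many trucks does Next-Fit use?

Put 60 kg in truck 1; 40 kg remain.
Put 70 kg in truck 2; 30 kg remain.
Put 92 kg in truck 3; 8 kg remain.
Put 41 kg in truck 4; 59 kg remain.
Put 50 kg in truck 4; 9 kg remain.
Put 35 kg in truck 5; 65 kg remain.
Put 58 kg in truck 5; 7 kg remain.
Put 25 kg in truck 6; 75 kg remain.
Put 78 kg in truck 7; 22 kg remain.
Put 78 kg in truck 8; 22 kg remain.
Put 60 kg in truck 9; 40 kg remain.
Put 97 kg in truck 10; 3 kg remain.
Put 90 kg in truck 11; 10 kg remain.
Put 16 kg in truck 12; 84 kg remain.
Put 91 kg in truck 13; 9 kg remain.

13 trucks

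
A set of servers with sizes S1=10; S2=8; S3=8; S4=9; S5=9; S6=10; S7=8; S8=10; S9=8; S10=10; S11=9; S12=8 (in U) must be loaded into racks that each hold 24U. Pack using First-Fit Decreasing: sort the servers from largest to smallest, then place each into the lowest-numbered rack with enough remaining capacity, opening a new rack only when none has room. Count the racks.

Sorted descending: 10, 10, 10, 10, 9, 9, 9, 8, 8, 8, 8, 8.
10U → rack 1 (remaining 14U)
10U → rack 1 (remaining 4U)
10U → rack 2 (remaining 14U)
10U → rack 2 (remaining 4U)
9U → rack 3 (remaining 15U)
9U → rack 3 (remaining 6U)
9U → rack 4 (remaining 15U)
8U → rack 4 (remaining 7U)
8U → rack 5 (remaining 16U)
8U → rack 5 (remaining 8U)
8U → rack 5 (remaining 0U)
8U → rack 6 (remaining 16U)

6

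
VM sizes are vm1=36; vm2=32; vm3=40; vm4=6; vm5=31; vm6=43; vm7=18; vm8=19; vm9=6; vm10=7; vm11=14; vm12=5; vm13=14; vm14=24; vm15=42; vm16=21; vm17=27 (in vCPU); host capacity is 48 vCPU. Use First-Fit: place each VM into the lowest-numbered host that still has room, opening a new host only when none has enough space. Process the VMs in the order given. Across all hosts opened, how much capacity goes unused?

47

host 1: place vm1 (36 vCPU), 12 vCPU left
host 2: place vm2 (32 vCPU), 16 vCPU left
host 3: place vm3 (40 vCPU), 8 vCPU left
host 1: place vm4 (6 vCPU), 6 vCPU left
host 4: place vm5 (31 vCPU), 17 vCPU left
host 5: place vm6 (43 vCPU), 5 vCPU left
host 6: place vm7 (18 vCPU), 30 vCPU left
host 6: place vm8 (19 vCPU), 11 vCPU left
host 1: place vm9 (6 vCPU), 0 vCPU left
host 2: place vm10 (7 vCPU), 9 vCPU left
host 4: place vm11 (14 vCPU), 3 vCPU left
host 2: place vm12 (5 vCPU), 4 vCPU left
host 7: place vm13 (14 vCPU), 34 vCPU left
host 7: place vm14 (24 vCPU), 10 vCPU left
host 8: place vm15 (42 vCPU), 6 vCPU left
host 9: place vm16 (21 vCPU), 27 vCPU left
host 9: place vm17 (27 vCPU), 0 vCPU left
9 hosts × 48 vCPU = 432 vCPU; used 385 vCPU; unused 47 vCPU.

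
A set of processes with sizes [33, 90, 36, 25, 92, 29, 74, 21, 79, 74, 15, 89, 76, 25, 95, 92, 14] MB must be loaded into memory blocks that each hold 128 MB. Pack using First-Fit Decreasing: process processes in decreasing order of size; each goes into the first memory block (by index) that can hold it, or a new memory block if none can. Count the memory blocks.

9 memory blocks

Sorted descending: 95, 92, 92, 90, 89, 79, 76, 74, 74, 36, 33, 29, 25, 25, 21, 15, 14.
Put 95 MB in memory block 1; 33 MB remain.
Put 92 MB in memory block 2; 36 MB remain.
Put 92 MB in memory block 3; 36 MB remain.
Put 90 MB in memory block 4; 38 MB remain.
Put 89 MB in memory block 5; 39 MB remain.
Put 79 MB in memory block 6; 49 MB remain.
Put 76 MB in memory block 7; 52 MB remain.
Put 74 MB in memory block 8; 54 MB remain.
Put 74 MB in memory block 9; 54 MB remain.
Put 36 MB in memory block 2; 0 MB remain.
Put 33 MB in memory block 1; 0 MB remain.
Put 29 MB in memory block 3; 7 MB remain.
Put 25 MB in memory block 4; 13 MB remain.
Put 25 MB in memory block 5; 14 MB remain.
Put 21 MB in memory block 6; 28 MB remain.
Put 15 MB in memory block 6; 13 MB remain.
Put 14 MB in memory block 5; 0 MB remain.
Final memory blocks: [95,33] [92,36] [92,29] [90,25] [89,25,14] [79,21,15] [76] [74] [74].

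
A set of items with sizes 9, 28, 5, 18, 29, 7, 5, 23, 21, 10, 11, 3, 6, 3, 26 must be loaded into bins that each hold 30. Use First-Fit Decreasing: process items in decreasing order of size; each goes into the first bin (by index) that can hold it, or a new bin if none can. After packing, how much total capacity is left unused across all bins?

Sorted descending: 29, 28, 26, 23, 21, 18, 11, 10, 9, 7, 6, 5, 5, 3, 3.
29 → bin 1 (remaining 1)
28 → bin 2 (remaining 2)
26 → bin 3 (remaining 4)
23 → bin 4 (remaining 7)
21 → bin 5 (remaining 9)
18 → bin 6 (remaining 12)
11 → bin 6 (remaining 1)
10 → bin 7 (remaining 20)
9 → bin 5 (remaining 0)
7 → bin 4 (remaining 0)
6 → bin 7 (remaining 14)
5 → bin 7 (remaining 9)
5 → bin 7 (remaining 4)
3 → bin 3 (remaining 1)
3 → bin 7 (remaining 1)
7 bins × 30 = 210; used 204; unused 6.

6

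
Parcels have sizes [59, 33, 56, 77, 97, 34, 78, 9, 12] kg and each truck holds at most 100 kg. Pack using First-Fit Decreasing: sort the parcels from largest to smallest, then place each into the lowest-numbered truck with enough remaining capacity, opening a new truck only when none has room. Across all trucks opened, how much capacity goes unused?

45

Sorted descending: 97, 78, 77, 59, 56, 34, 33, 12, 9.
truck 1: place 97 kg, 3 kg left
truck 2: place 78 kg, 22 kg left
truck 3: place 77 kg, 23 kg left
truck 4: place 59 kg, 41 kg left
truck 5: place 56 kg, 44 kg left
truck 4: place 34 kg, 7 kg left
truck 5: place 33 kg, 11 kg left
truck 2: place 12 kg, 10 kg left
truck 2: place 9 kg, 1 kg left
5 trucks × 100 kg = 500 kg; used 455 kg; unused 45 kg.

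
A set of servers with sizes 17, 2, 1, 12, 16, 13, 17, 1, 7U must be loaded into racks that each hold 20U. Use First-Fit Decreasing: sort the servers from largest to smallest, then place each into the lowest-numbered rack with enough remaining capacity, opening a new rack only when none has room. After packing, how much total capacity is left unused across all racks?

Sorted descending: 17, 17, 16, 13, 12, 7, 2, 1, 1.
17U → rack 1 (remaining 3U)
17U → rack 2 (remaining 3U)
16U → rack 3 (remaining 4U)
13U → rack 4 (remaining 7U)
12U → rack 5 (remaining 8U)
7U → rack 4 (remaining 0U)
2U → rack 1 (remaining 1U)
1U → rack 1 (remaining 0U)
1U → rack 2 (remaining 2U)
5 racks × 20U = 100U; used 86U; unused 14U.

14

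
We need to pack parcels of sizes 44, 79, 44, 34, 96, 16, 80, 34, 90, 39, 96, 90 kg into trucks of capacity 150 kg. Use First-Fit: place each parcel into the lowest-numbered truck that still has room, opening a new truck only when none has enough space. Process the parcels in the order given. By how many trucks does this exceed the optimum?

1

First-Fit: [44,79,16] [44,34,34] [96,39] [80] [90] [96] [90] → 7 trucks.
6 parcels exceed 75 kg (half the capacity), and no two of those can share a truck, so at least 6 trucks are needed.
An optimal packing achieves that bound: [96,44] [96,44] [90,39,16] [90,34] [80,34] [79] → 6 trucks.
Excess: 7 − 6 = 1.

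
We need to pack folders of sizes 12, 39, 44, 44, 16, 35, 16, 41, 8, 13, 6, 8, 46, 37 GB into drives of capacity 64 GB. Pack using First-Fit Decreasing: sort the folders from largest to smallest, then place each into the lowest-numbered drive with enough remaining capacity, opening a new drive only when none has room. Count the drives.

7

Sorted descending: 46, 44, 44, 41, 39, 37, 35, 16, 16, 13, 12, 8, 8, 6.
Put 46 GB in drive 1; 18 GB remain.
Put 44 GB in drive 2; 20 GB remain.
Put 44 GB in drive 3; 20 GB remain.
Put 41 GB in drive 4; 23 GB remain.
Put 39 GB in drive 5; 25 GB remain.
Put 37 GB in drive 6; 27 GB remain.
Put 35 GB in drive 7; 29 GB remain.
Put 16 GB in drive 1; 2 GB remain.
Put 16 GB in drive 2; 4 GB remain.
Put 13 GB in drive 3; 7 GB remain.
Put 12 GB in drive 4; 11 GB remain.
Put 8 GB in drive 4; 3 GB remain.
Put 8 GB in drive 5; 17 GB remain.
Put 6 GB in drive 3; 1 GB remain.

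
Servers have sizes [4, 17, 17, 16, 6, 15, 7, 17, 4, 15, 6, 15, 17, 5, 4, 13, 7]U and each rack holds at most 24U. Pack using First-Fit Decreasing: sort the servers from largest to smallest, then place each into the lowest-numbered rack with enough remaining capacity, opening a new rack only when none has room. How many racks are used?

Sorted descending: 17, 17, 17, 17, 16, 15, 15, 15, 13, 7, 7, 6, 6, 5, 4, 4, 4.
Put 17U in rack 1; 7U remain.
Put 17U in rack 2; 7U remain.
Put 17U in rack 3; 7U remain.
Put 17U in rack 4; 7U remain.
Put 16U in rack 5; 8U remain.
Put 15U in rack 6; 9U remain.
Put 15U in rack 7; 9U remain.
Put 15U in rack 8; 9U remain.
Put 13U in rack 9; 11U remain.
Put 7U in rack 1; 0U remain.
Put 7U in rack 2; 0U remain.
Put 6U in rack 3; 1U remain.
Put 6U in rack 4; 1U remain.
Put 5U in rack 5; 3U remain.
Put 4U in rack 6; 5U remain.
Put 4U in rack 6; 1U remain.
Put 4U in rack 7; 5U remain.

9 racks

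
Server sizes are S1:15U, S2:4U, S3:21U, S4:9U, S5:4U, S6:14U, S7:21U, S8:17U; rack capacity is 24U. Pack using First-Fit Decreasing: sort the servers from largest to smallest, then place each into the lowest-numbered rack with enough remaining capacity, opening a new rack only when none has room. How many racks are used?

Sorted descending: 21, 21, 17, 15, 14, 9, 4, 4.
rack 1: place 21U, 3U left
rack 2: place 21U, 3U left
rack 3: place 17U, 7U left
rack 4: place 15U, 9U left
rack 5: place 14U, 10U left
rack 4: place 9U, 0U left
rack 3: place 4U, 3U left
rack 5: place 4U, 6U left

5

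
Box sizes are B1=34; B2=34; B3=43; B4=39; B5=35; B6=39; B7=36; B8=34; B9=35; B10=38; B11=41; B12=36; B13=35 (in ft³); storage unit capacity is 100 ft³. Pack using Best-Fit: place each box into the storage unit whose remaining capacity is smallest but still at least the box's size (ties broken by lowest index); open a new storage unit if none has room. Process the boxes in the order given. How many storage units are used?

Put B1 (34 ft³) in storage unit 1; 66 ft³ remain.
Put B2 (34 ft³) in storage unit 1; 32 ft³ remain.
Put B3 (43 ft³) in storage unit 2; 57 ft³ remain.
Put B4 (39 ft³) in storage unit 2; 18 ft³ remain.
Put B5 (35 ft³) in storage unit 3; 65 ft³ remain.
Put B6 (39 ft³) in storage unit 3; 26 ft³ remain.
Put B7 (36 ft³) in storage unit 4; 64 ft³ remain.
Put B8 (34 ft³) in storage unit 4; 30 ft³ remain.
Put B9 (35 ft³) in storage unit 5; 65 ft³ remain.
Put B10 (38 ft³) in storage unit 5; 27 ft³ remain.
Put B11 (41 ft³) in storage unit 6; 59 ft³ remain.
Put B12 (36 ft³) in storage unit 6; 23 ft³ remain.
Put B13 (35 ft³) in storage unit 7; 65 ft³ remain.

7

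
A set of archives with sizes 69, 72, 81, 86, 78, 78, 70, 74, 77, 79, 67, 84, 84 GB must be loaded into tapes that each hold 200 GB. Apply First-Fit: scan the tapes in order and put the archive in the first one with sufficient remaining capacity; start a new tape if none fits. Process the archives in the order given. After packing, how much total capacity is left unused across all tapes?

Put 69 GB in tape 1; 131 GB remain.
Put 72 GB in tape 1; 59 GB remain.
Put 81 GB in tape 2; 119 GB remain.
Put 86 GB in tape 2; 33 GB remain.
Put 78 GB in tape 3; 122 GB remain.
Put 78 GB in tape 3; 44 GB remain.
Put 70 GB in tape 4; 130 GB remain.
Put 74 GB in tape 4; 56 GB remain.
Put 77 GB in tape 5; 123 GB remain.
Put 79 GB in tape 5; 44 GB remain.
Put 67 GB in tape 6; 133 GB remain.
Put 84 GB in tape 6; 49 GB remain.
Put 84 GB in tape 7; 116 GB remain.
7 tapes × 200 GB = 1400 GB; used 999 GB; unused 401 GB.

401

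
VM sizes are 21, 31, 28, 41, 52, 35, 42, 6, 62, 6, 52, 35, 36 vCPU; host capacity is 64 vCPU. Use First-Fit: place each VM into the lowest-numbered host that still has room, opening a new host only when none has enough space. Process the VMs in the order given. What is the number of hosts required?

21 vCPU → host 1 (remaining 43 vCPU)
31 vCPU → host 1 (remaining 12 vCPU)
28 vCPU → host 2 (remaining 36 vCPU)
41 vCPU → host 3 (remaining 23 vCPU)
52 vCPU → host 4 (remaining 12 vCPU)
35 vCPU → host 2 (remaining 1 vCPU)
42 vCPU → host 5 (remaining 22 vCPU)
6 vCPU → host 1 (remaining 6 vCPU)
62 vCPU → host 6 (remaining 2 vCPU)
6 vCPU → host 1 (remaining 0 vCPU)
52 vCPU → host 7 (remaining 12 vCPU)
35 vCPU → host 8 (remaining 29 vCPU)
36 vCPU → host 9 (remaining 28 vCPU)
Final hosts: [21,31,6,6] [28,35] [41] [52] [42] [62] [52] [35] [36].

9 hosts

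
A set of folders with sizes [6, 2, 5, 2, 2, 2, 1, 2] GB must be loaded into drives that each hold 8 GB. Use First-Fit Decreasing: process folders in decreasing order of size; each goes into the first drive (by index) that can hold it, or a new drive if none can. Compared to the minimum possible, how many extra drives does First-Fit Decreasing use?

First-Fit Decreasing: [6,2] [5,2,1] [2,2,2] → 3 drives.
Total size 22 GB; any packing needs at least ⌈22/8⌉ = 3 drives.
So 3 is already optimal.

0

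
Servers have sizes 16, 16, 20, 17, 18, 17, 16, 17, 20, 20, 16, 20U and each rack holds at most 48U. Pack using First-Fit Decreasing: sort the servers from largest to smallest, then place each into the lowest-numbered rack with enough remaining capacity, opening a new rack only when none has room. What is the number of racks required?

Sorted descending: 20, 20, 20, 20, 18, 17, 17, 17, 16, 16, 16, 16.
20U → rack 1 (remaining 28U)
20U → rack 1 (remaining 8U)
20U → rack 2 (remaining 28U)
20U → rack 2 (remaining 8U)
18U → rack 3 (remaining 30U)
17U → rack 3 (remaining 13U)
17U → rack 4 (remaining 31U)
17U → rack 4 (remaining 14U)
16U → rack 5 (remaining 32U)
16U → rack 5 (remaining 16U)
16U → rack 5 (remaining 0U)
16U → rack 6 (remaining 32U)

6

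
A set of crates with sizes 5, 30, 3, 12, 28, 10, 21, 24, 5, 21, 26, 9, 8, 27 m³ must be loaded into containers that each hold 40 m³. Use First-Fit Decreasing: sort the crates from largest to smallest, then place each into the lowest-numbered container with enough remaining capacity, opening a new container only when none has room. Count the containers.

Sorted descending: 30, 28, 27, 26, 24, 21, 21, 12, 10, 9, 8, 5, 5, 3.
30 m³ → container 1 (remaining 10 m³)
28 m³ → container 2 (remaining 12 m³)
27 m³ → container 3 (remaining 13 m³)
26 m³ → container 4 (remaining 14 m³)
24 m³ → container 5 (remaining 16 m³)
21 m³ → container 6 (remaining 19 m³)
21 m³ → container 7 (remaining 19 m³)
12 m³ → container 2 (remaining 0 m³)
10 m³ → container 1 (remaining 0 m³)
9 m³ → container 3 (remaining 4 m³)
8 m³ → container 4 (remaining 6 m³)
5 m³ → container 4 (remaining 1 m³)
5 m³ → container 5 (remaining 11 m³)
3 m³ → container 3 (remaining 1 m³)
Final containers: [30,10] [28,12] [27,9,3] [26,8,5] [24,5] [21] [21].

7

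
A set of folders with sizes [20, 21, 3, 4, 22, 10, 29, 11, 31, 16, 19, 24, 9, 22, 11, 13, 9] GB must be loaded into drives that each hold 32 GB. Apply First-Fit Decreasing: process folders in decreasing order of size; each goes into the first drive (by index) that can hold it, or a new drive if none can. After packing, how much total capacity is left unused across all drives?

Sorted descending: 31, 29, 24, 22, 22, 21, 20, 19, 16, 13, 11, 11, 10, 9, 9, 4, 3.
drive 1: place 31 GB, 1 GB left
drive 2: place 29 GB, 3 GB left
drive 3: place 24 GB, 8 GB left
drive 4: place 22 GB, 10 GB left
drive 5: place 22 GB, 10 GB left
drive 6: place 21 GB, 11 GB left
drive 7: place 20 GB, 12 GB left
drive 8: place 19 GB, 13 GB left
drive 9: place 16 GB, 16 GB left
drive 8: place 13 GB, 0 GB left
drive 6: place 11 GB, 0 GB left
drive 7: place 11 GB, 1 GB left
drive 4: place 10 GB, 0 GB left
drive 5: place 9 GB, 1 GB left
drive 9: place 9 GB, 7 GB left
drive 3: place 4 GB, 4 GB left
drive 2: place 3 GB, 0 GB left
9 drives × 32 GB = 288 GB; used 274 GB; unused 14 GB.

14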